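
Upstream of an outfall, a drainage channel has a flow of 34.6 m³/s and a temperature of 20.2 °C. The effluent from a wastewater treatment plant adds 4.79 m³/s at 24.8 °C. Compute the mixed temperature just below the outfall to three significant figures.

Flow-weighted mixing: C = (Q_r C_r + Q_w C_w)/(Q_r + Q_w)
= (34.6×20.2 + 4.79×24.8)/(34.6 + 4.79) = 817.7/39.39 = 20.76 °C.

20.8 °C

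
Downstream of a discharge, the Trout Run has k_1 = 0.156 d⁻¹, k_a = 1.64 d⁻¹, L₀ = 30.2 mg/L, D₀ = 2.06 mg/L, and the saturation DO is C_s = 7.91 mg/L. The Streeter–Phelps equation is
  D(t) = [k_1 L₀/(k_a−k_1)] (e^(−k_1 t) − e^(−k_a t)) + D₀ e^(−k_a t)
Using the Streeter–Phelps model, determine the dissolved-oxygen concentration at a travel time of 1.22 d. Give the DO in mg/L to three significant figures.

k_1 L₀/(k_a−k_1) = 0.156×30.2/(1.64−0.156) = 4.711/1.484 = 3.175 mg/L.
e^(−k_1 t) = e^(−0.156×1.220) = 0.8267; e^(−k_a t) = e^(−1.64×1.220) = 0.1352.
D = 3.175 × (0.8267 − 0.1352) + 2.06 × 0.1352 = 2.195 + 0.2786 = 2.474 mg/L.
DO = C_s − D = 7.91 − 2.474 = 5.436 mg/L.

DO ≈ 5.44 mg/L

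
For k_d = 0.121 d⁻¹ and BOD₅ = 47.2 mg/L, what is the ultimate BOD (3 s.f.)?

BOD₅ = L₀(1 − e^(−5k_d)) ⇒ L₀ = BOD₅ / (1 − e^(−5×0.121))
= 47.2 / (1 − 0.5461) = 47.2 / 0.4539 = 104.0 mg/L.

L₀ ≈ 104 mg/L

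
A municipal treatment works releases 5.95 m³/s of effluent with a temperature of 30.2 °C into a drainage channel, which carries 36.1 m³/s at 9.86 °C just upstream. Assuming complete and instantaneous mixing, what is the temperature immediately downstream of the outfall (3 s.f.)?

12.7 °C

Flow-weighted mixing: C = (Q_r C_r + Q_w C_w)/(Q_r + Q_w)
= (36.1×9.86 + 5.95×30.2)/(36.1 + 5.95) = 535.6/42.05 = 12.74 °C.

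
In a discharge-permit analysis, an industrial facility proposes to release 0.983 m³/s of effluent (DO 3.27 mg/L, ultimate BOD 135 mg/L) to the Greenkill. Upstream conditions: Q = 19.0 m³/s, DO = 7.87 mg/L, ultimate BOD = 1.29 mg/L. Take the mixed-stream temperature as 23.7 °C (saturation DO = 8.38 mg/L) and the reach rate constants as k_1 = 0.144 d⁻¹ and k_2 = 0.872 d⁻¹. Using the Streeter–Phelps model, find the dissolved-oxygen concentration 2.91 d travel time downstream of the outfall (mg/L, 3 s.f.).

Mixed DO = (19.0×7.87 + 0.983×3.27)/(19.0+0.983) = 152.7/19.98 = 7.644 mg/L.
Mixed L₀ = (19.0×1.29 + 0.983×135)/(19.98) = 157.2/19.98 = 7.867 mg/L.
Initial deficit D₀ = C_s − DO₀ = 8.38 − 7.644 = 0.7363 mg/L.
D(2.91) = [0.144×7.867/(0.872−0.144)](e^(−0.144×2.91) − e^(−0.872×2.91)) + 0.7363 e^(−0.872×2.91)
= 1.556 × (0.6577 − 0.07906) + 0.7363 × 0.07906 = 0.9587 mg/L.
DO = 8.38 − 0.9587 = 7.421 mg/L.

DO ≈ 7.42 mg/L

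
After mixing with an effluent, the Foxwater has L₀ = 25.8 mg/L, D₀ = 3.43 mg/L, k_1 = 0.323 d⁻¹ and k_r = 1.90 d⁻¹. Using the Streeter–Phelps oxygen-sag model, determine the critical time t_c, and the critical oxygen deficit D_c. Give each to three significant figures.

t_c ≈ 0.460 d; D_c ≈ 3.78 mg/L

At the critical point dD/dt = 0, so k_1 L₀ e^(−k_1 t) = k_r D. Substituting D(t) from the Streeter–Phelps equation and solving for t gives
t_c = ln[(k_r/k_1)(1 − D₀(k_r−k_1)/(k_1 L₀))] / (k_r−k_1).
Here k_r−k_1 = 1.577 d⁻¹ and 1 − D₀(k_r−k_1)/(k_1 L₀) = 1 − 3.43×1.577/(0.323×25.8) = 0.3509, so
t_c = ln(5.882 × 0.3509) / 1.577 = 0.7247 / 1.577 = 0.4596 d.
L(t_c) = L₀ e^(−k_1 t_c) = 25.8 × 0.8621 = 22.24 mg/L, and at the critical point k_r D_c = k_1 L, so D_c = (0.323/1.90) × 22.24 = 3.781 mg/L.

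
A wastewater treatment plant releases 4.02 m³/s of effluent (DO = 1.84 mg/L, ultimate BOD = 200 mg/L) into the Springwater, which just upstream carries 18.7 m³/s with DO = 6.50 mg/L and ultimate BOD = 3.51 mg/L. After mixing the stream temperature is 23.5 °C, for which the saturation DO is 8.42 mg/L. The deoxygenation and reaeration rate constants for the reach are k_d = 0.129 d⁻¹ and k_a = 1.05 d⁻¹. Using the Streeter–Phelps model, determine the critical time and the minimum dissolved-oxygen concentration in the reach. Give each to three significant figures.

Mixed DO = (18.7×6.50 + 4.02×1.84)/(18.7+4.02) = 128.9/22.72 = 5.675 mg/L.
Mixed L₀ = (18.7×3.51 + 4.02×200)/(22.72) = 869.6/22.72 = 38.28 mg/L.
Initial deficit D₀ = C_s − DO₀ = 8.42 − 5.675 = 2.745 mg/L.
t_c = (1/0.9210) ln[(1.05/0.129)(1 − 2.745×0.9210/(0.129×38.28))] = 1.086 × ln(3.973) = 1.498 d.
D_c = (0.129/1.05) × 38.28 × e^(−0.129×1.498) = 0.1229 × 38.28 × 0.8243 = 3.876 mg/L.
Minimum DO = 8.42 − 3.876 = 4.544 mg/L.

t_c ≈ 1.50 d; minimum DO ≈ 4.54 mg/L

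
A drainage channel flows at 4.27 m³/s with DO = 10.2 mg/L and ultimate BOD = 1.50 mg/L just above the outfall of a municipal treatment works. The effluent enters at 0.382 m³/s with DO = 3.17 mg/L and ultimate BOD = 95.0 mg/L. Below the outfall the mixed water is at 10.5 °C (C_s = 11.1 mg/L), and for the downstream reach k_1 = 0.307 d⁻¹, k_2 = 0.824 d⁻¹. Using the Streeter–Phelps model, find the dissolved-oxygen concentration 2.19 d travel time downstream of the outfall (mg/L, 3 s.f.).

Mixed DO = (4.27×10.2 + 0.382×3.17)/(4.27+0.382) = 44.76/4.652 = 9.623 mg/L.
Mixed L₀ = (4.27×1.50 + 0.382×95.0)/(4.652) = 42.70/4.652 = 9.178 mg/L.
Initial deficit D₀ = C_s − DO₀ = 11.1 − 9.623 = 1.477 mg/L.
D(2.19) = [0.307×9.178/(0.824−0.307)](e^(−0.307×2.19) − e^(−0.824×2.19)) + 1.477 e^(−0.824×2.19)
= 5.450 × (0.5105 − 0.1645) + 1.477 × 0.1645 = 2.129 mg/L.
DO = 11.1 − 2.129 = 8.971 mg/L.

DO ≈ 8.97 mg/L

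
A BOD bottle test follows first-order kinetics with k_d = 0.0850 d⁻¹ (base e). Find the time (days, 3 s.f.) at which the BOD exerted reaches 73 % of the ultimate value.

y/L₀ = 1 − e^(−k_d t) = 0.73 ⇒ e^(−k_d t) = 0.270
t = −ln(0.270) / 0.0850 = 1.309 / 0.0850 = 15.40 d.

t ≈ 15.4 d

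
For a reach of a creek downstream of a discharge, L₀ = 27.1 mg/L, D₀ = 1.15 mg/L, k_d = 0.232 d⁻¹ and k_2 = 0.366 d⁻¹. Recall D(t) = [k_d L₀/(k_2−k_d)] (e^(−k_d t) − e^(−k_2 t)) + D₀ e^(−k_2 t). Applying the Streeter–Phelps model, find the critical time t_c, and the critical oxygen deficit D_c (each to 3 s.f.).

t_c ≈ 3.22 d; D_c ≈ 8.14 mg/L

t_c = [1/(k_2−k_d)] ln[(k_2/k_d)(1 − D₀(k_2−k_d)/(k_d L₀))]
= [1/(0.366−0.232)] ln[(0.366/0.232)(1 − 1.15×0.1340/(0.232×27.1))]
= (1/0.1340) ln[1.578 × 0.9755] = 7.463 × ln(1.539) = 7.463 × 0.4311 = 3.217 d.
D_c = (k_d/k_2) L₀ e^(−k_d t_c) = (0.232/0.366) × 27.1 × e^(−0.232×3.217) = 0.6339 × 27.1 × 0.4741 = 8.144 mg/L.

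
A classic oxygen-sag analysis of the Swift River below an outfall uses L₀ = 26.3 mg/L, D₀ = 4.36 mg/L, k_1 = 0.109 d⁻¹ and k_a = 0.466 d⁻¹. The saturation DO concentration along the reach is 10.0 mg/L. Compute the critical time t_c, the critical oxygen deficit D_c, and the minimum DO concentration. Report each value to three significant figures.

With k_a/k_1 = 4.275 and 1 − D₀(k_a−k_1)/(k_1 L₀) = 0.4570,
t_c = ln(4.275 × 0.4570) / (0.466 − 0.109) = ln(1.954) / 0.3570 = 0.6698/0.3570 = 1.876 d.
L(t_c) = L₀ e^(−k_1 t_c) = 26.3 × 0.8150 = 21.44 mg/L, and at the critical point k_a D_c = k_1 L, so D_c = (0.109/0.466) × 21.44 = 5.014 mg/L.
Minimum DO = C_s − D_c = 10.0 − 5.014 = 4.986 mg/L.

t_c ≈ 1.88 d; D_c ≈ 5.01 mg/L; min DO ≈ 4.99 mg/L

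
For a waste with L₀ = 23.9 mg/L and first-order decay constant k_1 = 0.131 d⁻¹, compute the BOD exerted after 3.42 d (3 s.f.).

y ≈ 8.63 mg/L

y_t = L₀(1 − e^(−k_1 t)) = 23.9 × (1 − e^(−0.131×3.42))
= 23.9 × (1 − 0.6389) = 23.9 × 0.3611 = 8.630 mg/L.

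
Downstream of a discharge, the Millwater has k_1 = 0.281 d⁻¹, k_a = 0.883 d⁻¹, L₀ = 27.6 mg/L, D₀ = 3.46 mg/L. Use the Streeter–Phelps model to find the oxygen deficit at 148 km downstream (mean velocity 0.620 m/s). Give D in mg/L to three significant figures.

Travel time t = x/v = 148 km / (0.620 m/s) = 148000 m / 0.620 m/s = 238700 s = 2.763 d.
k_1 L₀/(k_a−k_1) = 0.281×27.6/(0.883−0.281) = 7.756/0.6020 = 12.88 mg/L.
e^(−k_1 t) = e^(−0.281×2.763) = 0.4601; e^(−k_a t) = e^(−0.883×2.763) = 0.08720.
D = 12.88 × (0.4601 − 0.08720) + 3.46 × 0.08720 = 4.804 + 0.3017 = 5.106 mg/L.

D ≈ 5.11 mg/L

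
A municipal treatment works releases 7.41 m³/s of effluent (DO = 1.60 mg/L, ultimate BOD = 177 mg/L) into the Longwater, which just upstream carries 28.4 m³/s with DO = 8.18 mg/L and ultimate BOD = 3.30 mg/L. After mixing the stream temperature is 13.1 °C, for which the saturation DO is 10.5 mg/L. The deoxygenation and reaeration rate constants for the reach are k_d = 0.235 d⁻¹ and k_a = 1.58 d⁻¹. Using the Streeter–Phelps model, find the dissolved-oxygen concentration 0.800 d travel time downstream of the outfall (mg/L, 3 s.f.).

DO ≈ 5.72 mg/L

Mixed DO = (28.4×8.18 + 7.41×1.60)/(28.4+7.41) = 244.2/35.81 = 6.818 mg/L.
Mixed L₀ = (28.4×3.30 + 7.41×177)/(35.81) = 1405/35.81 = 39.24 mg/L.
Initial deficit D₀ = C_s − DO₀ = 10.5 − 6.818 = 3.682 mg/L.
D(0.800) = [0.235×39.24/(1.58−0.235)](e^(−0.235×0.800) − e^(−1.58×0.800)) + 3.682 e^(−1.58×0.800)
= 6.857 × (0.8286 − 0.2825) + 3.682 × 0.2825 = 4.784 mg/L.
DO = 10.5 − 4.784 = 5.716 mg/L.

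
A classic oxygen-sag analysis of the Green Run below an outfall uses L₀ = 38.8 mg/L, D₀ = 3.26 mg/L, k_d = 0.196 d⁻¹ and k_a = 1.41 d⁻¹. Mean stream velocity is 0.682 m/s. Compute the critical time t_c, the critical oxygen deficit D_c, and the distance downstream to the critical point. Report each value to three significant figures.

At the critical point dD/dt = 0, so k_d L₀ e^(−k_d t) = k_a D. Substituting D(t) from the Streeter–Phelps equation and solving for t gives
t_c = ln[(k_a/k_d)(1 − D₀(k_a−k_d)/(k_d L₀))] / (k_a−k_d).
Here k_a−k_d = 1.214 d⁻¹ and 1 − D₀(k_a−k_d)/(k_d L₀) = 1 − 3.26×1.214/(0.196×38.8) = 0.4796, so
t_c = ln(7.194 × 0.4796) / 1.214 = 1.238 / 1.214 = 1.020 d.
D_c = (k_d/k_a) L₀ e^(−k_d t_c) = (0.196/1.41) × 38.8 × e^(−0.196×1.020) = 0.1390 × 38.8 × 0.8188 = 4.416 mg/L.
x_c = v t_c = 0.682 m/s × 1.020 d × 86400 s/d = 60110 m ≈ 60.1 km.

t_c ≈ 1.02 d; D_c ≈ 4.42 mg/L; x_c ≈ 60.1 km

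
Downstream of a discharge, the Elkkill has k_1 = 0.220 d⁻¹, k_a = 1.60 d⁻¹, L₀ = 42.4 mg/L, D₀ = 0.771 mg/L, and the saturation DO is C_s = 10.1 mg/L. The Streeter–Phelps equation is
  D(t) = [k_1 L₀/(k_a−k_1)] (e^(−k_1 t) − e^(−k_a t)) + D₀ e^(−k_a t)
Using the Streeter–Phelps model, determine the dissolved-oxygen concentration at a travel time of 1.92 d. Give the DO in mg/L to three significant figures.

DO ≈ 5.95 mg/L

k_1 L₀/(k_a−k_1) = 0.220×42.4/(1.60−0.220) = 9.328/1.380 = 6.759 mg/L.
e^(−k_1 t) = e^(−0.220×1.920) = 0.6555; e^(−k_a t) = e^(−1.60×1.920) = 0.04633.
D = 6.759 × (0.6555 − 0.04633) + 0.771 × 0.04633 = 4.117 + 0.03572 = 4.153 mg/L.
DO = C_s − D = 10.1 − 4.153 = 5.947 mg/L.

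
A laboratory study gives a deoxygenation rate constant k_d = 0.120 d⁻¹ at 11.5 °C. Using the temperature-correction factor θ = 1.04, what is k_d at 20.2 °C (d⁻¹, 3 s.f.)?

k_d ≈ 0.169 d⁻¹

k_d(T₂) = k_d(T₁) · θ^(T₂−T₁) = 0.120 × 1.04^(20.2−11.5)
= 0.120 × 1.04^8.70 = 0.120 × 1.407 = 0.1688 d⁻¹.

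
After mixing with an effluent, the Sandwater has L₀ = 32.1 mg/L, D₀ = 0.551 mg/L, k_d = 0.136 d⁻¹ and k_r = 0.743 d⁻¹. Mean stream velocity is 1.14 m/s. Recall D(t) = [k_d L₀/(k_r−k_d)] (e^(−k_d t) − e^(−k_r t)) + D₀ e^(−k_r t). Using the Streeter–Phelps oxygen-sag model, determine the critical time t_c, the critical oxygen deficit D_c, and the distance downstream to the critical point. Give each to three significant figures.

t_c ≈ 2.67 d; D_c ≈ 4.09 mg/L; x_c ≈ 263 km

t_c = [1/(k_r−k_d)] ln[(k_r/k_d)(1 − D₀(k_r−k_d)/(k_d L₀))]
= [1/(0.743−0.136)] ln[(0.743/0.136)(1 − 0.551×0.6070/(0.136×32.1))]
= (1/0.6070) ln[5.463 × 0.9234] = 1.647 × ln(5.045) = 1.647 × 1.618 = 2.666 d.
D_c = (k_d/k_r) L₀ e^(−k_d t_c) = (0.136/0.743) × 32.1 × e^(−0.136×2.666) = 0.1830 × 32.1 × 0.6959 = 4.089 mg/L.
x_c = v t_c = 1.14 m/s × 2.666 d × 86400 s/d = 262600 m ≈ 263 km.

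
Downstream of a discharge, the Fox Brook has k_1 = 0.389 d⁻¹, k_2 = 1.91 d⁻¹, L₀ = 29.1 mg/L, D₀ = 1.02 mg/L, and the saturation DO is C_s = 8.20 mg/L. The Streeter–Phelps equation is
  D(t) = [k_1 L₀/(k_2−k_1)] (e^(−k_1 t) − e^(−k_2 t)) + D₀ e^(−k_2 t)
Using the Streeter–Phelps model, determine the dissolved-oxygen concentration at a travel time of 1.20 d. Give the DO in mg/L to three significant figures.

k_1 L₀/(k_2−k_1) = 0.389×29.1/(1.91−0.389) = 11.32/1.521 = 7.442 mg/L.
e^(−k_1 t) = e^(−0.389×1.200) = 0.6270; e^(−k_2 t) = e^(−1.91×1.200) = 0.1011.
D = 7.442 × (0.6270 − 0.1011) + 1.02 × 0.1011 = 3.914 + 0.1031 = 4.017 mg/L.
DO = C_s − D = 8.20 − 4.017 = 4.183 mg/L.

DO ≈ 4.18 mg/L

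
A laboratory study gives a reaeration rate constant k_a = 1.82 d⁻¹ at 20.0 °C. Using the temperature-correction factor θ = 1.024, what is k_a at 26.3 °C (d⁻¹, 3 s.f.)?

k_a(T₂) = k_a(T₁) · θ^(T₂−T₁) = 1.82 × 1.024^(26.3−20.0)
= 1.82 × 1.024^6.30 = 1.82 × 1.161 = 2.113 d⁻¹.

k_a ≈ 2.11 d⁻¹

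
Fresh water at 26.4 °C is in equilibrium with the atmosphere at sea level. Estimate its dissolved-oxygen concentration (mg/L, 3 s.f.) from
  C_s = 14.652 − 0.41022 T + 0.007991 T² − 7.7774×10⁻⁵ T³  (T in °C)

C_s ≈ 7.96 mg/L

C_s = 14.652 − 0.41022×26.4 + 0.007991×26.4² − 7.7774×10⁻⁵×26.4³ = 7.961 mg/L.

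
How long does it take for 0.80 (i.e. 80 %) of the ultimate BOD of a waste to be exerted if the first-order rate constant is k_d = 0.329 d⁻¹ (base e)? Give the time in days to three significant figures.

t ≈ 4.89 d

y/L₀ = 1 − e^(−k_d t) = 0.80 ⇒ e^(−k_d t) = 0.200
t = −ln(0.200) / 0.329 = 1.609 / 0.329 = 4.892 d.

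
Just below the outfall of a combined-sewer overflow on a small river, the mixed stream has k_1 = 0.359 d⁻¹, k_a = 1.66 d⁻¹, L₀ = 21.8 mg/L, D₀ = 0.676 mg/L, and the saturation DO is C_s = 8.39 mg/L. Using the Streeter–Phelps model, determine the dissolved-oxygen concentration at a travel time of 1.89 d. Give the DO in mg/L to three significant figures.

k_1 L₀/(k_a−k_1) = 0.359×21.8/(1.66−0.359) = 7.826/1.301 = 6.016 mg/L.
e^(−k_1 t) = e^(−0.359×1.890) = 0.5074; e^(−k_a t) = e^(−1.66×1.890) = 0.04340.
D = 6.016 × (0.5074 − 0.04340) + 0.676 × 0.04340 = 2.791 + 0.02934 = 2.820 mg/L.
DO = C_s − D = 8.39 − 2.820 = 5.570 mg/L.

DO ≈ 5.57 mg/L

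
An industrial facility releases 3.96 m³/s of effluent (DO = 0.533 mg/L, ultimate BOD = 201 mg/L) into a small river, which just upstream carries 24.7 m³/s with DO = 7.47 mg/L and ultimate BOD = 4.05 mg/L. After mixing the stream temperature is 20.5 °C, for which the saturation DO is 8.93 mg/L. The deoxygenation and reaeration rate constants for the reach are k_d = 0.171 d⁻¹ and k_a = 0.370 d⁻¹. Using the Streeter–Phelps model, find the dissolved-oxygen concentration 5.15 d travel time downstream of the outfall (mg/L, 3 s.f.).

DO ≈ 1.43 mg/L

Mixed DO = (24.7×7.47 + 3.96×0.533)/(24.7+3.96) = 186.6/28.66 = 6.512 mg/L.
Mixed L₀ = (24.7×4.05 + 3.96×201)/(28.66) = 896.0/28.66 = 31.26 mg/L.
Initial deficit D₀ = C_s − DO₀ = 8.93 − 6.512 = 2.418 mg/L.
D(5.15) = [0.171×31.26/(0.370−0.171)](e^(−0.171×5.15) − e^(−0.370×5.15)) + 2.418 e^(−0.370×5.15)
= 26.86 × (0.4145 − 0.1487) + 2.418 × 0.1487 = 7.499 mg/L.
DO = 8.93 − 7.499 = 1.431 mg/L.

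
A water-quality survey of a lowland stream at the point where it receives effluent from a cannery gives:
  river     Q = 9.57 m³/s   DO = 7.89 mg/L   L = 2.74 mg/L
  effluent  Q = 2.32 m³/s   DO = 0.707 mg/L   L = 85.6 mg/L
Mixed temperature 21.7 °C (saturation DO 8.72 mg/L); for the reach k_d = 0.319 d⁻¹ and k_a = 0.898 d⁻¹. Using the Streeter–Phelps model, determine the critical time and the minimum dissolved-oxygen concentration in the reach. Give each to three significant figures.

t_c ≈ 1.37 d; minimum DO ≈ 4.38 mg/L

Mixed DO = (9.57×7.89 + 2.32×0.707)/(9.57+2.32) = 77.15/11.89 = 6.488 mg/L.
Mixed L₀ = (9.57×2.74 + 2.32×85.6)/(11.89) = 224.8/11.89 = 18.91 mg/L.
Initial deficit D₀ = C_s − DO₀ = 8.72 − 6.488 = 2.232 mg/L.
t_c = (1/0.5790) ln[(0.898/0.319)(1 − 2.232×0.5790/(0.319×18.91))] = 1.727 × ln(2.212) = 1.371 d.
D_c = (0.319/0.898) × 18.91 × e^(−0.319×1.371) = 0.3552 × 18.91 × 0.6457 = 4.337 mg/L.
Minimum DO = 8.72 − 4.337 = 4.383 mg/L.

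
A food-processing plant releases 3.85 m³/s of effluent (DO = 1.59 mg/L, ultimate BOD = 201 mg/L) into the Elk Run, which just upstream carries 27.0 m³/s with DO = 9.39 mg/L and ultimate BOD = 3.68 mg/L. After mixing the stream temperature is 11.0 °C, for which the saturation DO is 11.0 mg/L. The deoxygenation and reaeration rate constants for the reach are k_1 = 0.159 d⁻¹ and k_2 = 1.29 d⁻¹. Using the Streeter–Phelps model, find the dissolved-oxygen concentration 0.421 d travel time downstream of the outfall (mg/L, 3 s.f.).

Mixed DO = (27.0×9.39 + 3.85×1.59)/(27.0+3.85) = 259.7/30.85 = 8.417 mg/L.
Mixed L₀ = (27.0×3.68 + 3.85×201)/(30.85) = 873.2/30.85 = 28.31 mg/L.
Initial deficit D₀ = C_s − DO₀ = 11.0 − 8.417 = 2.583 mg/L.
D(0.421) = [0.159×28.31/(1.29−0.159)](e^(−0.159×0.421) − e^(−1.29×0.421)) + 2.583 e^(−1.29×0.421)
= 3.979 × (0.9353 − 0.5810) + 2.583 × 0.5810 = 2.911 mg/L.
DO = 11.0 − 2.911 = 8.089 mg/L.

DO ≈ 8.09 mg/L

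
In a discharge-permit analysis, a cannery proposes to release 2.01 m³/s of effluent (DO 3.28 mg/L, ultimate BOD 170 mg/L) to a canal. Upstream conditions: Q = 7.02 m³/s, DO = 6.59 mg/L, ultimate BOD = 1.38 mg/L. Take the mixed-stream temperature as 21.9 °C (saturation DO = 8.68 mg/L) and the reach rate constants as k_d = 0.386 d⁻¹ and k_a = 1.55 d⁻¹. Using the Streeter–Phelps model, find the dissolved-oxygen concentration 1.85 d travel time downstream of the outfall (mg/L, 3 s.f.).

DO ≈ 2.93 mg/L

Mixed DO = (7.02×6.59 + 2.01×3.28)/(7.02+2.01) = 52.85/9.030 = 5.853 mg/L.
Mixed L₀ = (7.02×1.38 + 2.01×170)/(9.030) = 351.4/9.030 = 38.91 mg/L.
Initial deficit D₀ = C_s − DO₀ = 8.68 − 5.853 = 2.827 mg/L.
D(1.85) = [0.386×38.91/(1.55−0.386)](e^(−0.386×1.85) − e^(−1.55×1.85)) + 2.827 e^(−1.55×1.85)
= 12.90 × (0.4896 − 0.05684) + 2.827 × 0.05684 = 5.746 mg/L.
DO = 8.68 − 5.746 = 2.934 mg/L.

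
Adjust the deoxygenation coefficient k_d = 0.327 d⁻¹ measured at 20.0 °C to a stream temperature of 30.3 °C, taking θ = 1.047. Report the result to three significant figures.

k_d(T₂) = k_d(T₁) · θ^(T₂−T₁) = 0.327 × 1.047^(30.3−20.0)
= 0.327 × 1.047^10.3 = 0.327 × 1.605 = 0.5248 d⁻¹.

k_d ≈ 0.525 d⁻¹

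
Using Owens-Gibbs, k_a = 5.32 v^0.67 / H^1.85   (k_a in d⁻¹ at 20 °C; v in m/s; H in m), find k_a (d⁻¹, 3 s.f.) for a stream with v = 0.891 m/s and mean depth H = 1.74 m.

k_a = 5.32 × 0.891^0.67 / 1.74^1.85 = 5.32 × 0.9256 / 2.786 = 1.767 d⁻¹.

k_a ≈ 1.77 d⁻¹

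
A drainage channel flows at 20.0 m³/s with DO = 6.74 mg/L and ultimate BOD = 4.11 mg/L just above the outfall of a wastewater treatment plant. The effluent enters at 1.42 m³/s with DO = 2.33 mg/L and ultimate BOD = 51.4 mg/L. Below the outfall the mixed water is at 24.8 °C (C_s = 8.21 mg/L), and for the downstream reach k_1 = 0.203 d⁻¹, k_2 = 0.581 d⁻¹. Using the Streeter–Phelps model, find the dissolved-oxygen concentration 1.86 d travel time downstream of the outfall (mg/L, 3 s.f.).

Mixed DO = (20.0×6.74 + 1.42×2.33)/(20.0+1.42) = 138.1/21.42 = 6.448 mg/L.
Mixed L₀ = (20.0×4.11 + 1.42×51.4)/(21.42) = 155.2/21.42 = 7.245 mg/L.
Initial deficit D₀ = C_s − DO₀ = 8.21 − 6.448 = 1.762 mg/L.
D(1.86) = [0.203×7.245/(0.581−0.203)](e^(−0.203×1.86) − e^(−0.581×1.86)) + 1.762 e^(−0.581×1.86)
= 3.891 × (0.6855 − 0.3394) + 1.762 × 0.3394 = 1.945 mg/L.
DO = 8.21 − 1.945 = 6.265 mg/L.

DO ≈ 6.27 mg/L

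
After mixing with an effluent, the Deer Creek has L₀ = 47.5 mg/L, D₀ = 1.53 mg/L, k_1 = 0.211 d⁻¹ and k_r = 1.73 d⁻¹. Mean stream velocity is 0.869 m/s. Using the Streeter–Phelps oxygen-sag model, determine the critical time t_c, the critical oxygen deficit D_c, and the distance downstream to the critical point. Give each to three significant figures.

t_c ≈ 1.21 d; D_c ≈ 4.49 mg/L; x_c ≈ 91.0 km

t_c = [1/(k_r−k_1)] ln[(k_r/k_1)(1 − D₀(k_r−k_1)/(k_1 L₀))]
= [1/(1.73−0.211)] ln[(1.73/0.211)(1 − 1.53×1.519/(0.211×47.5))]
= (1/1.519) ln[8.199 × 0.7681] = 0.6583 × ln(6.298) = 0.6583 × 1.840 = 1.211 d.
L(t_c) = L₀ e^(−k_1 t_c) = 47.5 × 0.7744 = 36.79 mg/L, and at the critical point k_r D_c = k_1 L, so D_c = (0.211/1.73) × 36.79 = 4.487 mg/L.
x_c = v t_c = 0.869 m/s × 1.211 d × 86400 s/d = 90960 m ≈ 91.0 km.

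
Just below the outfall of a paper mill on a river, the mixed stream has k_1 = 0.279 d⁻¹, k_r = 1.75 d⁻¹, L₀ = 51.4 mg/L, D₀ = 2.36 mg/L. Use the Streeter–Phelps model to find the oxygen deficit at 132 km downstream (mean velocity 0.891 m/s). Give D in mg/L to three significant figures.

Travel time t = x/v = 132 km / (0.891 m/s) = 132000 m / 0.891 m/s = 148100 s = 1.715 d.
k_1 L₀/(k_r−k_1) = 0.279×51.4/(1.75−0.279) = 14.34/1.471 = 9.749 mg/L.
e^(−k_1 t) = e^(−0.279×1.715) = 0.6198; e^(−k_r t) = e^(−1.75×1.715) = 0.04975.
D = 9.749 × (0.6198 − 0.04975) + 2.36 × 0.04975 = 5.557 + 0.1174 = 5.675 mg/L.

D ≈ 5.67 mg/L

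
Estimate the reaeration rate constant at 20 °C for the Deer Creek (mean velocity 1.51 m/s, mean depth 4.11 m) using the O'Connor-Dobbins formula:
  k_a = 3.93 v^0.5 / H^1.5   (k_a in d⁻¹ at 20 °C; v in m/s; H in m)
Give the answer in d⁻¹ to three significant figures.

k_a = 3.93 × 1.51^0.5 / 4.11^1.5 = 3.93 × 1.229 / 8.332 = 0.5796 d⁻¹.

k_a ≈ 0.580 d⁻¹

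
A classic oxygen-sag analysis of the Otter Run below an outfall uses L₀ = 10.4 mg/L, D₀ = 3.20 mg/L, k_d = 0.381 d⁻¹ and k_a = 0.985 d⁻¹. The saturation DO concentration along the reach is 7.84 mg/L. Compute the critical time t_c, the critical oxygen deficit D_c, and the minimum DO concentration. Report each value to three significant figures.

With k_a/k_d = 2.585 and 1 − D₀(k_a−k_d)/(k_d L₀) = 0.5122,
t_c = ln(2.585 × 0.5122) / (0.985 − 0.381) = ln(1.324) / 0.6040 = 0.2808/0.6040 = 0.4650 d.
D_c = (k_d/k_a) L₀ e^(−k_d t_c) = (0.381/0.985) × 10.4 × e^(−0.381×0.4650) = 0.3868 × 10.4 × 0.8377 = 3.370 mg/L.
Minimum DO = C_s − D_c = 7.84 − 3.370 = 4.470 mg/L.

t_c ≈ 0.465 d; D_c ≈ 3.37 mg/L; min DO ≈ 4.47 mg/L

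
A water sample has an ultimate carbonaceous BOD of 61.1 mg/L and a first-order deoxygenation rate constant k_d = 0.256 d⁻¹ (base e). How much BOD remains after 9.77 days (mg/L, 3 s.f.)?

L_t = L₀ e^(−k_d t) = 61.1 × e^(−0.256×9.77) = 61.1 × 0.08199 = 5.010 mg/L.

L ≈ 5.01 mg/L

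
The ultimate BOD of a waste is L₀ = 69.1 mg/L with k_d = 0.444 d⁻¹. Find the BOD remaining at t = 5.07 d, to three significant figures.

L ≈ 7.28 mg/L

L_t = L₀ e^(−k_d t) = 69.1 × e^(−0.444×5.07) = 69.1 × 0.1053 = 7.275 mg/L.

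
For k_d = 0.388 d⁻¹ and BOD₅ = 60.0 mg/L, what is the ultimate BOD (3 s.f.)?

BOD₅ = L₀(1 − e^(−5k_d)) ⇒ L₀ = BOD₅ / (1 − e^(−5×0.388))
= 60.0 / (1 − 0.1437) = 60.0 / 0.8563 = 70.07 mg/L.

L₀ ≈ 70.1 mg/L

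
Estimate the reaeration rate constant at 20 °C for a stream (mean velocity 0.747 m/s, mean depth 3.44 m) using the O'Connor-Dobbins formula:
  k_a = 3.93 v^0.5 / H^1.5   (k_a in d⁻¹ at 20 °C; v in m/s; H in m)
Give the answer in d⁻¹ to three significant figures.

k_a = 3.93 × 0.747^0.5 / 3.44^1.5 = 3.93 × 0.8643 / 6.380 = 0.5324 d⁻¹.

k_a ≈ 0.532 d⁻¹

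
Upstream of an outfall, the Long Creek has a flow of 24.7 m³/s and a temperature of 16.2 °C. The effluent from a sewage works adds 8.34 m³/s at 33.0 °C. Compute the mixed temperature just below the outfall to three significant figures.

20.4 °C

Flow-weighted mixing: C = (Q_r C_r + Q_w C_w)/(Q_r + Q_w)
= (24.7×16.2 + 8.34×33.0)/(24.7 + 8.34) = 675.4/33.04 = 20.44 °C.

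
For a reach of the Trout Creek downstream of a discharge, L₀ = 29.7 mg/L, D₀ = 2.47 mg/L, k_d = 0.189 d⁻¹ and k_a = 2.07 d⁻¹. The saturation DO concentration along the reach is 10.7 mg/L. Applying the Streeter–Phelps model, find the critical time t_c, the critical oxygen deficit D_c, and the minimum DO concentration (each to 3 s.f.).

t_c = [1/(k_a−k_d)] ln[(k_a/k_d)(1 − D₀(k_a−k_d)/(k_d L₀))]
= [1/(2.07−0.189)] ln[(2.07/0.189)(1 − 2.47×1.881/(0.189×29.7))]
= (1/1.881) ln[10.95 × 0.1723] = 0.5316 × ln(1.887) = 0.5316 × 0.6351 = 0.3376 d.
D_c = (k_d/k_a) L₀ e^(−k_d t_c) = (0.189/2.07) × 29.7 × e^(−0.189×0.3376) = 0.09130 × 29.7 × 0.9382 = 2.544 mg/L.
Minimum DO = C_s − D_c = 10.7 − 2.544 = 8.156 mg/L.

t_c ≈ 0.338 d; D_c ≈ 2.54 mg/L; min DO ≈ 8.16 mg/L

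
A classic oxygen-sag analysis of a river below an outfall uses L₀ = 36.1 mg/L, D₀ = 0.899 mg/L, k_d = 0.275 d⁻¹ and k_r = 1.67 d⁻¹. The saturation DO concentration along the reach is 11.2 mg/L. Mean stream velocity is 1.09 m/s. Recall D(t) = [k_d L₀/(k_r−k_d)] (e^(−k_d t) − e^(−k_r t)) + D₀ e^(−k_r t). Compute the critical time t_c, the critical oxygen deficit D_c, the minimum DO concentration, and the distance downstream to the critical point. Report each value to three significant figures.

t_c = [1/(k_r−k_d)] ln[(k_r/k_d)(1 − D₀(k_r−k_d)/(k_d L₀))]
= [1/(1.67−0.275)] ln[(1.67/0.275)(1 − 0.899×1.395/(0.275×36.1))]
= (1/1.395) ln[6.073 × 0.8737] = 0.7168 × ln(5.306) = 0.7168 × 1.669 = 1.196 d.
D_c = (k_d/k_r) L₀ e^(−k_d t_c) = (0.275/1.67) × 36.1 × e^(−0.275×1.196) = 0.1647 × 36.1 × 0.7197 = 4.278 mg/L.
Minimum DO = C_s − D_c = 11.2 − 4.278 = 6.922 mg/L.
x_c = v t_c = 1.09 m/s × 1.196 d × 86400 s/d = 112700 m ≈ 113 km.

t_c ≈ 1.20 d; D_c ≈ 4.28 mg/L; min DO ≈ 6.92 mg/L; x_c ≈ 113 km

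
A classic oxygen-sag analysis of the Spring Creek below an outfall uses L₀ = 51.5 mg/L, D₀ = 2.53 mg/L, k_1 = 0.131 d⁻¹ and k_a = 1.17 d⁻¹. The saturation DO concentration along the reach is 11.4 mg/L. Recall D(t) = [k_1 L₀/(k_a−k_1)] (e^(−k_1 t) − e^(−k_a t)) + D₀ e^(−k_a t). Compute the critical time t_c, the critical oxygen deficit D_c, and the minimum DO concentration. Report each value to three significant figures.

With k_a/k_1 = 8.931 and 1 − D₀(k_a−k_1)/(k_1 L₀) = 0.6104,
t_c = ln(8.931 × 0.6104) / (1.17 − 0.131) = ln(5.451) / 1.039 = 1.696/1.039 = 1.632 d.
L(t_c) = L₀ e^(−k_1 t_c) = 51.5 × 0.8075 = 41.59 mg/L, and at the critical point k_a D_c = k_1 L, so D_c = (0.131/1.17) × 41.59 = 4.656 mg/L.
Minimum DO = C_s − D_c = 11.4 − 4.656 = 6.744 mg/L.

t_c ≈ 1.63 d; D_c ≈ 4.66 mg/L; min DO ≈ 6.74 mg/L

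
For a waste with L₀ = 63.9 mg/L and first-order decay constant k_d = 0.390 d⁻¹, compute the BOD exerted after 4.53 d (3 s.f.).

y_t = L₀(1 − e^(−k_d t)) = 63.9 × (1 − e^(−0.390×4.53))
= 63.9 × (1 − 0.1709) = 63.9 × 0.8291 = 52.98 mg/L.

y ≈ 53.0 mg/L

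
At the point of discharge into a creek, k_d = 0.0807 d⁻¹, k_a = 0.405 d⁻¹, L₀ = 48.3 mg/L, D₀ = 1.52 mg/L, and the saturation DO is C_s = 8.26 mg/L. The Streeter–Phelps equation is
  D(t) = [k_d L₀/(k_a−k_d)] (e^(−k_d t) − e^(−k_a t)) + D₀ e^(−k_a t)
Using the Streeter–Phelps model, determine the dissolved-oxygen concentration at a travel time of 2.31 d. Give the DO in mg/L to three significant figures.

DO ≈ 2.40 mg/L

k_d L₀/(k_a−k_d) = 0.0807×48.3/(0.405−0.0807) = 3.898/0.3243 = 12.02 mg/L.
e^(−k_d t) = e^(−0.0807×2.310) = 0.8299; e^(−k_a t) = e^(−0.405×2.310) = 0.3924.
D = 12.02 × (0.8299 − 0.3924) + 1.52 × 0.3924 = 5.259 + 0.5964 = 5.855 mg/L.
DO = C_s − D = 8.26 − 5.855 = 2.405 mg/L.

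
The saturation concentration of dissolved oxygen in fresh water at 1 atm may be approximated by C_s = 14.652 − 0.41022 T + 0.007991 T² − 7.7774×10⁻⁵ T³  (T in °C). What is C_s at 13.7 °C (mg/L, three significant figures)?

C_s = 14.652 − 0.41022×13.7 + 0.007991×13.7² − 7.7774×10⁻⁵×13.7³ = 10.33 mg/L.

C_s ≈ 10.3 mg/L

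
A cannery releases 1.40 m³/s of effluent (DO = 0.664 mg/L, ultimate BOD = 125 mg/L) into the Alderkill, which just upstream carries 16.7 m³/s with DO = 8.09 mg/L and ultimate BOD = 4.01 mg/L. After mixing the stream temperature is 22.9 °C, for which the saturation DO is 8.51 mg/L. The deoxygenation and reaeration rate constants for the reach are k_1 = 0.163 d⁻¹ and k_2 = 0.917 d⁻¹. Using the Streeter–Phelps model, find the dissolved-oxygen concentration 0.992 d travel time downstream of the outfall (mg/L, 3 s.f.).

Mixed DO = (16.7×8.09 + 1.40×0.664)/(16.7+1.40) = 136.0/18.10 = 7.516 mg/L.
Mixed L₀ = (16.7×4.01 + 1.40×125)/(18.10) = 242.0/18.10 = 13.37 mg/L.
Initial deficit D₀ = C_s − DO₀ = 8.51 − 7.516 = 0.9944 mg/L.
D(0.992) = [0.163×13.37/(0.917−0.163)](e^(−0.163×0.992) − e^(−0.917×0.992)) + 0.9944 e^(−0.917×0.992)
= 2.890 × (0.8507 − 0.4027) + 0.9944 × 0.4027 = 1.695 mg/L.
DO = 8.51 − 1.695 = 6.815 mg/L.

DO ≈ 6.81 mg/L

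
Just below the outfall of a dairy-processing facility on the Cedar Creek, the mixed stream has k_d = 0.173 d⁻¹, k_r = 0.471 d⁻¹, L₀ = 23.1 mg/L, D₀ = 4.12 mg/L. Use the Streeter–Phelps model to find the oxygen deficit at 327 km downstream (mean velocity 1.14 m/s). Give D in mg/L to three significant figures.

Travel time t = x/v = 327 km / (1.14 m/s) = 327000 m / 1.14 m/s = 286800 s = 3.320 d.
k_d L₀/(k_r−k_d) = 0.173×23.1/(0.471−0.173) = 3.996/0.2980 = 13.41 mg/L.
e^(−k_d t) = e^(−0.173×3.320) = 0.5631; e^(−k_r t) = e^(−0.471×3.320) = 0.2094.
D = 13.41 × (0.5631 − 0.2094) + 4.12 × 0.2094 = 4.743 + 0.8626 = 5.606 mg/L.

D ≈ 5.61 mg/L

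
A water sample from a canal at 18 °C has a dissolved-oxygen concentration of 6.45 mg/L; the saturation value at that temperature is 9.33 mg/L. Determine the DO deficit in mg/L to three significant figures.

D ≈ 2.88 mg/L

D = C_s − C = 9.33 − 6.45 = 2.88 mg/L.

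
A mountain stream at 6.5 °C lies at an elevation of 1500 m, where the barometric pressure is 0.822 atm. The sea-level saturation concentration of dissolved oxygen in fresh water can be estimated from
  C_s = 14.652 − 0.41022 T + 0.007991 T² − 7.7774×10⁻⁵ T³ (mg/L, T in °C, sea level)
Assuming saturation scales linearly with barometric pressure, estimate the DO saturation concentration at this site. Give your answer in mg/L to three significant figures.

C_s ≈ 10.1 mg/L

At sea level: C_s = 14.652 − 0.41022×6.5 + 0.007991×6.5² − 7.7774×10⁻⁵×6.5³ = 12.30 mg/L.
Pressure correction: C_s' = 12.30 × 0.822 = 10.11 mg/L.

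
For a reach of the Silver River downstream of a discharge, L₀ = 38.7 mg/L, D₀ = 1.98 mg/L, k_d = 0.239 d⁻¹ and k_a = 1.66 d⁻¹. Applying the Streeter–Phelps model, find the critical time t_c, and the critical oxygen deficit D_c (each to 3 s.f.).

t_c ≈ 1.11 d; D_c ≈ 4.27 mg/L

t_c = [1/(k_a−k_d)] ln[(k_a/k_d)(1 − D₀(k_a−k_d)/(k_d L₀))]
= [1/(1.66−0.239)] ln[(1.66/0.239)(1 − 1.98×1.421/(0.239×38.7))]
= (1/1.421) ln[6.946 × 0.6958] = 0.7037 × ln(4.833) = 0.7037 × 1.575 = 1.109 d.
L(t_c) = L₀ e^(−k_d t_c) = 38.7 × 0.7672 = 29.69 mg/L, and at the critical point k_a D_c = k_d L, so D_c = (0.239/1.66) × 29.69 = 4.275 mg/L.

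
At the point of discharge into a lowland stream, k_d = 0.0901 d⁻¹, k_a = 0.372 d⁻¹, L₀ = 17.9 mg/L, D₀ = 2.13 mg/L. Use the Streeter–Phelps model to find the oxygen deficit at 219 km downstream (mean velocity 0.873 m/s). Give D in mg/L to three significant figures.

Travel time t = x/v = 219 km / (0.873 m/s) = 219000 m / 0.873 m/s = 250900 s = 2.903 d.
k_d L₀/(k_a−k_d) = 0.0901×17.9/(0.372−0.0901) = 1.613/0.2819 = 5.721 mg/L.
e^(−k_d t) = e^(−0.0901×2.903) = 0.7698; e^(−k_a t) = e^(−0.372×2.903) = 0.3396.
D = 5.721 × (0.7698 − 0.3396) + 2.13 × 0.3396 = 2.462 + 0.7233 = 3.185 mg/L.

D ≈ 3.18 mg/L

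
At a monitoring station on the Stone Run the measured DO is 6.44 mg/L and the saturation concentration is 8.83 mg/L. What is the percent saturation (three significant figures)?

72.9 % saturation

% saturation = C/C_s × 100 = 6.44/8.83 × 100 = 72.9 %.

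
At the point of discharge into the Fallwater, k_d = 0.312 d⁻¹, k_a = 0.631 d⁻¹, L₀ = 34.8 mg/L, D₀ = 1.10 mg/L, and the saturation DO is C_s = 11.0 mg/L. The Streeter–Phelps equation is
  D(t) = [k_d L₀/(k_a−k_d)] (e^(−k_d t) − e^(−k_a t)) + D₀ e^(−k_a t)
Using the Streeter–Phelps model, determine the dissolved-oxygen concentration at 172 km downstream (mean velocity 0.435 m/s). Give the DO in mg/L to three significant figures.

DO ≈ 4.67 mg/L

Travel time t = x/v = 172 km / (0.435 m/s) = 172000 m / 0.435 m/s = 395400 s = 4.576 d.
k_d L₀/(k_a−k_d) = 0.312×34.8/(0.631−0.312) = 10.86/0.3190 = 34.04 mg/L.
e^(−k_d t) = e^(−0.312×4.576) = 0.2398; e^(−k_a t) = e^(−0.631×4.576) = 0.05570.
D = 34.04 × (0.2398 − 0.05570) + 1.10 × 0.05570 = 6.267 + 0.06127 = 6.328 mg/L.
DO = C_s − D = 11.0 − 6.328 = 4.672 mg/L.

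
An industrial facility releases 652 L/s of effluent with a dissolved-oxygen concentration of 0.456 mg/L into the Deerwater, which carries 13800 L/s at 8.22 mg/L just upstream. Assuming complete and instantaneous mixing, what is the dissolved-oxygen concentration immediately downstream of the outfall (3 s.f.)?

7.87 mg/L

Flow-weighted mixing: C = (Q_r C_r + Q_w C_w)/(Q_r + Q_w)
= (13800×8.22 + 652×0.456)/(13800 + 652) = 113700/14450 = 7.870 mg/L.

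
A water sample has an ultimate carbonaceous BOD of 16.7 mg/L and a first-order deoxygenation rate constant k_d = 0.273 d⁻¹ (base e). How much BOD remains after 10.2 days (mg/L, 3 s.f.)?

L_t = L₀ e^(−k_d t) = 16.7 × e^(−0.273×10.2) = 16.7 × 0.06175 = 1.031 mg/L.

L ≈ 1.03 mg/L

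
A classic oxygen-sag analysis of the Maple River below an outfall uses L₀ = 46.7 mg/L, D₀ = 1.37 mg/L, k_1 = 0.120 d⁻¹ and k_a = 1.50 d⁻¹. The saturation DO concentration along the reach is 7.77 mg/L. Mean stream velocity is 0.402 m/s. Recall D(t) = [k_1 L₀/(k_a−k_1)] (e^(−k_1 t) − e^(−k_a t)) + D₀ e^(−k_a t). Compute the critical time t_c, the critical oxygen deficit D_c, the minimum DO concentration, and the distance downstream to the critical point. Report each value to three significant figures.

With k_a/k_1 = 12.50 and 1 − D₀(k_a−k_1)/(k_1 L₀) = 0.6626,
t_c = ln(12.50 × 0.6626) / (1.50 − 0.120) = ln(8.283) / 1.380 = 2.114/1.380 = 1.532 d.
D_c = (k_1/k_a) L₀ e^(−k_1 t_c) = (0.120/1.50) × 46.7 × e^(−0.120×1.532) = 0.08000 × 46.7 × 0.8321 = 3.109 mg/L.
Minimum DO = C_s − D_c = 7.77 − 3.109 = 4.661 mg/L.
x_c = v t_c = 0.402 m/s × 1.532 d × 86400 s/d = 53210 m ≈ 53.2 km.

t_c ≈ 1.53 d; D_c ≈ 3.11 mg/L; min DO ≈ 4.66 mg/L; x_c ≈ 53.2 km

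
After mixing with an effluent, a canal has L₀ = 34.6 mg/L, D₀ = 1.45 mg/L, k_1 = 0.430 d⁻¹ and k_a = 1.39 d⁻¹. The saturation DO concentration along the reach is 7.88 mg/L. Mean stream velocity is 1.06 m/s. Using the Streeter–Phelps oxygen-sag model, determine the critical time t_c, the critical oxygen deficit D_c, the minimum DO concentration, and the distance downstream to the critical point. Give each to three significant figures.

t_c = [1/(k_a−k_1)] ln[(k_a/k_1)(1 − D₀(k_a−k_1)/(k_1 L₀))]
= [1/(1.39−0.430)] ln[(1.39/0.430)(1 − 1.45×0.9600/(0.430×34.6))]
= (1/0.9600) ln[3.233 × 0.9064] = 1.042 × ln(2.930) = 1.042 × 1.075 = 1.120 d.
D_c = (k_1/k_a) L₀ e^(−k_1 t_c) = (0.430/1.39) × 34.6 × e^(−0.430×1.120) = 0.3094 × 34.6 × 0.6178 = 6.613 mg/L.
Minimum DO = C_s − D_c = 7.88 − 6.613 = 1.267 mg/L.
x_c = v t_c = 1.06 m/s × 1.120 d × 86400 s/d = 102600 m ≈ 103 km.

t_c ≈ 1.12 d; D_c ≈ 6.61 mg/L; min DO ≈ 1.27 mg/L; x_c ≈ 103 km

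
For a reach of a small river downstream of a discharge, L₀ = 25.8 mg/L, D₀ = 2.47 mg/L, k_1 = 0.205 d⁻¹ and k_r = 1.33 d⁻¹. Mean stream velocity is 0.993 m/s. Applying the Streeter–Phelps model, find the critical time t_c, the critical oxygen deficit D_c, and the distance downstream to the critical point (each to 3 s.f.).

t_c = [1/(k_r−k_1)] ln[(k_r/k_1)(1 − D₀(k_r−k_1)/(k_1 L₀))]
= [1/(1.33−0.205)] ln[(1.33/0.205)(1 − 2.47×1.125/(0.205×25.8))]
= (1/1.125) ln[6.488 × 0.4746] = 0.8889 × ln(3.079) = 0.8889 × 1.125 = 0.9997 d.
D_c = (k_1/k_r) L₀ e^(−k_1 t_c) = (0.205/1.33) × 25.8 × e^(−0.205×0.9997) = 0.1541 × 25.8 × 0.8147 = 3.240 mg/L.
x_c = v t_c = 0.993 m/s × 0.9997 d × 86400 s/d = 85770 m ≈ 85.8 km.

t_c ≈ 1.00 d; D_c ≈ 3.24 mg/L; x_c ≈ 85.8 km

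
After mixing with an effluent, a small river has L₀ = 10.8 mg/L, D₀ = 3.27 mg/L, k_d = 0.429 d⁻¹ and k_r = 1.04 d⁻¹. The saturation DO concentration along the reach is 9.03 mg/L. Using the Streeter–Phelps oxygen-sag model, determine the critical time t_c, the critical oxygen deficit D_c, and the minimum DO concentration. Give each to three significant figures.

t_c ≈ 0.526 d; D_c ≈ 3.56 mg/L; min DO ≈ 5.47 mg/L

t_c = [1/(k_r−k_d)] ln[(k_r/k_d)(1 − D₀(k_r−k_d)/(k_d L₀))]
= [1/(1.04−0.429)] ln[(1.04/0.429)(1 − 3.27×0.6110/(0.429×10.8))]
= (1/0.6110) ln[2.424 × 0.5688] = 1.637 × ln(1.379) = 1.637 × 0.3212 = 0.5258 d.
L(t_c) = L₀ e^(−k_d t_c) = 10.8 × 0.7981 = 8.619 mg/L, and at the critical point k_r D_c = k_d L, so D_c = (0.429/1.04) × 8.619 = 3.555 mg/L.
Minimum DO = C_s − D_c = 9.03 − 3.555 = 5.475 mg/L.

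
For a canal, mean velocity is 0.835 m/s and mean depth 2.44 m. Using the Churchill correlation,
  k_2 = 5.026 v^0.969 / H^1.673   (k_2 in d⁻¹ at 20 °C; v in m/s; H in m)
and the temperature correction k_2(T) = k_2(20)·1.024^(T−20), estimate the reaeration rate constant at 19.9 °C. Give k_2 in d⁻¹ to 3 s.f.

k_2 ≈ 0.947 d⁻¹

k_2(20) = 5.026 × 0.835^0.969 / 2.44^1.673 = 5.026 × 0.8397 / 4.447 = 0.9489 d⁻¹.
k_2(19.9) = 0.9489 × 1.024^(19.9−20) = 0.9489 × 0.9976 = 0.9467 d⁻¹.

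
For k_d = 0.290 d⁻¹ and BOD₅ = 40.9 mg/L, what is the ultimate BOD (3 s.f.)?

BOD₅ = L₀(1 − e^(−5k_d)) ⇒ L₀ = BOD₅ / (1 − e^(−5×0.290))
= 40.9 / (1 − 0.2346) = 40.9 / 0.7654 = 53.43 mg/L.

L₀ ≈ 53.4 mg/L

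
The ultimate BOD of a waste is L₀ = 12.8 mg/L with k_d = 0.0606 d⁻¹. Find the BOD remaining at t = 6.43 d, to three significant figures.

L_t = L₀ e^(−k_d t) = 12.8 × e^(−0.0606×6.43) = 12.8 × 0.6773 = 8.669 mg/L.

L ≈ 8.67 mg/L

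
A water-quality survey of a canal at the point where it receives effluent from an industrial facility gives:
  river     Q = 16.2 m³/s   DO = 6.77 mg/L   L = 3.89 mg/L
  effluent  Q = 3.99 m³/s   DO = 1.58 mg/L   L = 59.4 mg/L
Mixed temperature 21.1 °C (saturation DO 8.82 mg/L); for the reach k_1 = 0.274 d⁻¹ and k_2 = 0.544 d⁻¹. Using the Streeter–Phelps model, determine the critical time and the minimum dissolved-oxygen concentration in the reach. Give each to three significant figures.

Mixed DO = (16.2×6.77 + 3.99×1.58)/(16.2+3.99) = 116.0/20.19 = 5.744 mg/L.
Mixed L₀ = (16.2×3.89 + 3.99×59.4)/(20.19) = 300.0/20.19 = 14.86 mg/L.
Initial deficit D₀ = C_s − DO₀ = 8.82 − 5.744 = 3.076 mg/L.
t_c = (1/0.2700) ln[(0.544/0.274)(1 − 3.076×0.2700/(0.274×14.86))] = 3.704 × ln(1.580) = 1.695 d.
D_c = (0.274/0.544) × 14.86 × e^(−0.274×1.695) = 0.5037 × 14.86 × 0.6284 = 4.704 mg/L.
Minimum DO = 8.82 − 4.704 = 4.116 mg/L.

t_c ≈ 1.70 d; minimum DO ≈ 4.12 mg/L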